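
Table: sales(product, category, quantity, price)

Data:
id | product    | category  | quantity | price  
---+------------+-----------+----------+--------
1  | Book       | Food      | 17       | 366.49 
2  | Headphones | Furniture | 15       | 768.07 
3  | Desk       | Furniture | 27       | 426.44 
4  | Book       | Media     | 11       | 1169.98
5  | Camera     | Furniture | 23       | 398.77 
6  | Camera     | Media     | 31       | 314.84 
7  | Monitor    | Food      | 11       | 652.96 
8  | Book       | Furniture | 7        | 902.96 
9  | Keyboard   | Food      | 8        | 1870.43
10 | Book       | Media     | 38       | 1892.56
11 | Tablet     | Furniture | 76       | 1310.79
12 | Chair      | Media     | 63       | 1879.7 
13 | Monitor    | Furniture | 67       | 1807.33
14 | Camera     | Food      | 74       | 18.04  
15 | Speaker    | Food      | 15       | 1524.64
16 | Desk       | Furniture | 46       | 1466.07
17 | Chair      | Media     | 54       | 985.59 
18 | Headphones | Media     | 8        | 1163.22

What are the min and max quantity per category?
SELECT category, MIN(quantity), MAX(quantity)
FROM sales
GROUP BY category

Result:
  Food: min=8, max=74
  Furniture: min=7, max=76
  Media: min=8, max=63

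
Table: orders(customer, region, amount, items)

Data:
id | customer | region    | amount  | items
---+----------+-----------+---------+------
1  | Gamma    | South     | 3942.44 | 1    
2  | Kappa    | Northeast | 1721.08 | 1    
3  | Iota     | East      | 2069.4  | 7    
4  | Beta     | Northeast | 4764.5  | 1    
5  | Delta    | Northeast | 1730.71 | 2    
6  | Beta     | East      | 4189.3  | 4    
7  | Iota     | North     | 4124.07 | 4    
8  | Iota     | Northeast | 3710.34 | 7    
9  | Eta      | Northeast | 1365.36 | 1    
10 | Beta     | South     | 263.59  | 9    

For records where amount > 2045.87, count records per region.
SELECT region, COUNT(*)
FROM orders
WHERE amount > 2045.87
GROUP BY region

Note: WHERE filters rows before grouping.

Result:
  East: 2
  North: 1
  Northeast: 2
  South: 1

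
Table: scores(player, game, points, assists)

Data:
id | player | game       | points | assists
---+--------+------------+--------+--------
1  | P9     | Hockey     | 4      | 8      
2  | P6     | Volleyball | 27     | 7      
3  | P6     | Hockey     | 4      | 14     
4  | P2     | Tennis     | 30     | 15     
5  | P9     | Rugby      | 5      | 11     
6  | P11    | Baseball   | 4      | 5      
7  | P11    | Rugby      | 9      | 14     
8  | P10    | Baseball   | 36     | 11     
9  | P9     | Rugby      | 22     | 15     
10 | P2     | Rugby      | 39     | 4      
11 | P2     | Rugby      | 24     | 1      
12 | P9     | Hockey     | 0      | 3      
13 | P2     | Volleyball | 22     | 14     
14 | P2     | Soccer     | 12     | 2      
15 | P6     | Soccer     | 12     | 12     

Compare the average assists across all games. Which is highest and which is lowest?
SELECT game, AVG(assists)
FROM scores
GROUP BY game
ORDER BY AVG(assists)

All groups:
  Soccer: 7.00
  Baseball: 8.00
  Hockey: 8.33
  Rugby: 9.00
  Volleyball: 10.50
  Tennis: 15.00

Highest: Tennis (15.00)
Lowest: Soccer (7.00)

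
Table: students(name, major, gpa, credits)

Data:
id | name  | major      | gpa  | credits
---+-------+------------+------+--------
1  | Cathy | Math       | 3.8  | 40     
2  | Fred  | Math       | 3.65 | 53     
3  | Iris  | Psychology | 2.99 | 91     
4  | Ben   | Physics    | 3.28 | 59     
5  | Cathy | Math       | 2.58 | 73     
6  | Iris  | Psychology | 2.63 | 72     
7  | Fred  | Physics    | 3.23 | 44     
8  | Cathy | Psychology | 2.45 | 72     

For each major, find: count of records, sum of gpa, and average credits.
SELECT major,
       COUNT(*) as cnt,
       SUM(gpa) as total_gpa,
       AVG(credits) as avg_credits
FROM students
GROUP BY major

Result:
  Math: 3 records, 10.03 total gpa, 55.33 avg credits
  Physics: 2 records, 6.51 total gpa, 51.50 avg credits
  Psychology: 3 records, 8.07 total gpa, 78.33 avg credits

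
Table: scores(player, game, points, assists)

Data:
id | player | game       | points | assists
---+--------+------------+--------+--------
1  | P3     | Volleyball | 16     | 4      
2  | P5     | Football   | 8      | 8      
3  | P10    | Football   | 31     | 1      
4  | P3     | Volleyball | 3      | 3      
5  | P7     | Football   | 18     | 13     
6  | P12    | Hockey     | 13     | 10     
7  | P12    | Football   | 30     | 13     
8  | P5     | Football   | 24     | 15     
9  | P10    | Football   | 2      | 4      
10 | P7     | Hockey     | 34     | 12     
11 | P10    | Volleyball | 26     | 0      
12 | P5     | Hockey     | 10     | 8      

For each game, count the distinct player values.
SELECT game, COUNT(DISTINCT player)
FROM scores
GROUP BY game

Result:
  Football: 4 distinct
  Hockey: 3 distinct
  Volleyball: 2 distinct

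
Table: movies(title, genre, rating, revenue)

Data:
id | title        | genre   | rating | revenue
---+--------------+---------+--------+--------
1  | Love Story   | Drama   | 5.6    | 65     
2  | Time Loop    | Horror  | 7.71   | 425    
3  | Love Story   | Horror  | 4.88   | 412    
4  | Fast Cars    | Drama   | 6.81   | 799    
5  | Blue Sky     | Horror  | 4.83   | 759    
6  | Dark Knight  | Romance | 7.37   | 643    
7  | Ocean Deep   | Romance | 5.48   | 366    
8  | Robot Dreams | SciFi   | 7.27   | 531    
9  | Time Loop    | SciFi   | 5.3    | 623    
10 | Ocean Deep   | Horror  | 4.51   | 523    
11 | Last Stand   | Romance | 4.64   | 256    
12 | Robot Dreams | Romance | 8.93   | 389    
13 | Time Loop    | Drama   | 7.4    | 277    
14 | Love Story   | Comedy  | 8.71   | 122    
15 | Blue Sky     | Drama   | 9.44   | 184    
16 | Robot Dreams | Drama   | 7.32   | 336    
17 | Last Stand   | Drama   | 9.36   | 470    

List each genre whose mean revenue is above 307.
SELECT genre, AVG(revenue)
FROM movies
GROUP BY genre
HAVING AVG(revenue) > 307

Result:
  Drama: avg=355.17
  Horror: avg=529.75
  Romance: avg=413.50
  SciFi: avg=577.00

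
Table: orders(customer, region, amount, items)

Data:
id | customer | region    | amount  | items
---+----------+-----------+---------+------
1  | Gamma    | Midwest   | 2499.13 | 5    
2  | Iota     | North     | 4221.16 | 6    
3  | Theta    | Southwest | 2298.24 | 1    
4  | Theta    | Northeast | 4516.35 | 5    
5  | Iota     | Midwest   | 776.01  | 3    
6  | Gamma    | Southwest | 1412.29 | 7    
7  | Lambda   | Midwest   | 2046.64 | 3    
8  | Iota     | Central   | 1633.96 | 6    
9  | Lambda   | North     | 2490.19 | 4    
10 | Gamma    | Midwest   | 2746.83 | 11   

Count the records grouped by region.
SELECT region, COUNT(*) as count
FROM orders
GROUP BY region

Result:
  Central: 1
  Midwest: 4
  North: 2
  Northeast: 1
  Southwest: 2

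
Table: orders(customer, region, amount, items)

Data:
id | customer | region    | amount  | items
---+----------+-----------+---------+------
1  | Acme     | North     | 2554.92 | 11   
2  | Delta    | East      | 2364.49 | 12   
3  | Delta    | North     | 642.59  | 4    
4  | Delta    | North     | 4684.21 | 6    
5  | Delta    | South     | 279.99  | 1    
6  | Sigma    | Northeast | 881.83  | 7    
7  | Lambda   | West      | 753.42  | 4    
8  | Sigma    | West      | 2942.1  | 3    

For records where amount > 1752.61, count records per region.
SELECT region, COUNT(*)
FROM orders
WHERE amount > 1752.61
GROUP BY region

Note: WHERE filters rows before grouping.

Result:
  East: 1
  North: 2
  West: 1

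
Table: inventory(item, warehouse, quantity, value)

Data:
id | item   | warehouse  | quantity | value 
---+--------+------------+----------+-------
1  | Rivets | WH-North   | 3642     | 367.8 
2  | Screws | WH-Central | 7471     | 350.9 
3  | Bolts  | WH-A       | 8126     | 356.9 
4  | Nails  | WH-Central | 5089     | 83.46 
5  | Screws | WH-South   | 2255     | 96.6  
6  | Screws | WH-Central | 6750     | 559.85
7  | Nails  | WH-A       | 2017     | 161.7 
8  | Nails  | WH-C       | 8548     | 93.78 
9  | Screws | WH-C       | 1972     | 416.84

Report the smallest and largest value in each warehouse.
SELECT warehouse, MIN(value), MAX(value)
FROM inventory
GROUP BY warehouse

Result:
  WH-A: min=161.70, max=356.90
  WH-C: min=93.78, max=416.84
  WH-Central: min=83.46, max=559.85
  WH-North: min=367.80, max=367.80
  WH-South: min=96.60, max=96.60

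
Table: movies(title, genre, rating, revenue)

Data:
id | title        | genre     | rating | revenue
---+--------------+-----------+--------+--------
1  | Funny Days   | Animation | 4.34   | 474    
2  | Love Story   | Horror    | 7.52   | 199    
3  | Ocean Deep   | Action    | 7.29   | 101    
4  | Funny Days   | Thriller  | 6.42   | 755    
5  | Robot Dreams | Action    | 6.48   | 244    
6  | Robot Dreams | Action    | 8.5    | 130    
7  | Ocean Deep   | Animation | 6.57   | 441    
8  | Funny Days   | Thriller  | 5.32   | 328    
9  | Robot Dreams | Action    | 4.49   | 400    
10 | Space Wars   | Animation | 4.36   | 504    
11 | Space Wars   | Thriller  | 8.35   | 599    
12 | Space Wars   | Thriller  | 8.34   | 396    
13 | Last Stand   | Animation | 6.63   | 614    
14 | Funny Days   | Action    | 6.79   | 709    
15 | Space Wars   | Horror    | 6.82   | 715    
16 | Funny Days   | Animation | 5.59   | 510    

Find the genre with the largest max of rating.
SELECT genre, MAX(rating) as val
FROM movies
GROUP BY genre
ORDER BY val DESC
LIMIT 1

Result: Action with max(rating) = 8.50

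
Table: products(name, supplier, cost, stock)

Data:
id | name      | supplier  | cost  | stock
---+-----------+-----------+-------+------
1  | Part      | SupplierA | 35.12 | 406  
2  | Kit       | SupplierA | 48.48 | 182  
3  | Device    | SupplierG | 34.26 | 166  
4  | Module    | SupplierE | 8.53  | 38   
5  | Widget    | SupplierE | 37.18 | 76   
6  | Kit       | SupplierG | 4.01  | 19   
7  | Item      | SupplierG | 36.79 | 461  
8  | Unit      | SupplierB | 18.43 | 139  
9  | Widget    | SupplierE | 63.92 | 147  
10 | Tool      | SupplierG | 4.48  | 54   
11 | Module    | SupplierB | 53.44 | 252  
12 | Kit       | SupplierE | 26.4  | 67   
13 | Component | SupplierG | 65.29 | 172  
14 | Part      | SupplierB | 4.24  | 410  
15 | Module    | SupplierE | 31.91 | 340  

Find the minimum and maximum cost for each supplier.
SELECT supplier, MIN(cost), MAX(cost)
FROM products
GROUP BY supplier

Result:
  SupplierA: min=35.12, max=48.48
  SupplierB: min=4.24, max=53.44
  SupplierE: min=8.53, max=63.92
  SupplierG: min=4.01, max=65.29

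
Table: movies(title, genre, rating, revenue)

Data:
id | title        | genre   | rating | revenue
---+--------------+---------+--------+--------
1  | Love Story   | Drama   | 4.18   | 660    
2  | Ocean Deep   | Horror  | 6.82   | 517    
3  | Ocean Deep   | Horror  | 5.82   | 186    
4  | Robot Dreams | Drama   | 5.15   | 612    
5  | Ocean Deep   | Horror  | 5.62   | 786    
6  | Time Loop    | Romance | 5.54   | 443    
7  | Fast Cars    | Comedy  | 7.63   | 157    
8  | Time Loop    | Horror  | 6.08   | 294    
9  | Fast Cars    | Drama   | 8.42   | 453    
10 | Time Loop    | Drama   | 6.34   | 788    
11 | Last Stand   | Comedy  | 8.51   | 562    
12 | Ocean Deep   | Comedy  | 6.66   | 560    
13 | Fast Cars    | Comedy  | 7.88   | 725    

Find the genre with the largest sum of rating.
SELECT genre, SUM(rating) as val
FROM movies
GROUP BY genre
ORDER BY val DESC
LIMIT 1

Result: Comedy with sum(rating) = 30.68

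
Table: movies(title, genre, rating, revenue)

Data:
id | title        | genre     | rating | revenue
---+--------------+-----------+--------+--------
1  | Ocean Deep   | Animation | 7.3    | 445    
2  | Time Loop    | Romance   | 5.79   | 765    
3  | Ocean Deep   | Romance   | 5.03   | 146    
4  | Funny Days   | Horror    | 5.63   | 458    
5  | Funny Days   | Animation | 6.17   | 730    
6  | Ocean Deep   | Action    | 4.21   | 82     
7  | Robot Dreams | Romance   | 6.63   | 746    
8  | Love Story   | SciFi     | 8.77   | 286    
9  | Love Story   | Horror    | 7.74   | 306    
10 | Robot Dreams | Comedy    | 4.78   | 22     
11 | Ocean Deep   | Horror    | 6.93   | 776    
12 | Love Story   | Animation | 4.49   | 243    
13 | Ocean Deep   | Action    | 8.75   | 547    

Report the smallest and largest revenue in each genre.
SELECT genre, MIN(revenue), MAX(revenue)
FROM movies
GROUP BY genre

Result:
  Action: min=82, max=547
  Animation: min=243, max=730
  Comedy: min=22, max=22
  Horror: min=306, max=776
  Romance: min=146, max=765
  SciFi: min=286, max=286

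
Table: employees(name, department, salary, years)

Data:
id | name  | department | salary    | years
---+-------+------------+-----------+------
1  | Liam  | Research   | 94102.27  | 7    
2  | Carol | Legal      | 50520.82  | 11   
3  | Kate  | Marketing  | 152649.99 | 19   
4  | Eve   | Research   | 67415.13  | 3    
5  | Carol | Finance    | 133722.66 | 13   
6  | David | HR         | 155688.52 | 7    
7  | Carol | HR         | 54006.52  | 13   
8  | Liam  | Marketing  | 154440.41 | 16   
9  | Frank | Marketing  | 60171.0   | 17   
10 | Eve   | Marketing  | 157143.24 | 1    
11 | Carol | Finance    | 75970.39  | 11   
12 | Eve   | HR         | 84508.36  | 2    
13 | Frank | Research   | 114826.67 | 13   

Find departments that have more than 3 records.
SELECT department, COUNT(*) as cnt
FROM employees
GROUP BY department
HAVING COUNT(*) > 3

Result:
  Marketing: 4

Note: HAVING filters groups after aggregation, WHERE filters rows before.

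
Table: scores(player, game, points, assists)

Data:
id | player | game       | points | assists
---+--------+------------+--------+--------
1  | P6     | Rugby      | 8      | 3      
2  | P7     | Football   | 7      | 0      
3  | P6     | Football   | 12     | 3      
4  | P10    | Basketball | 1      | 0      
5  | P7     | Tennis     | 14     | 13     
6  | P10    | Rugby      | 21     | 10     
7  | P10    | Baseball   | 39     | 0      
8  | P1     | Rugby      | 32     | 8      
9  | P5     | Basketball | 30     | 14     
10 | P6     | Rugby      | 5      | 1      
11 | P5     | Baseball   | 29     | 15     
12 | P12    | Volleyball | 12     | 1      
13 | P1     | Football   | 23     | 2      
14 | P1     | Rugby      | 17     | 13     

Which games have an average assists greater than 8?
SELECT game, AVG(assists)
FROM scores
GROUP BY game
HAVING AVG(assists) > 8

Result:
  Tennis: avg=13.00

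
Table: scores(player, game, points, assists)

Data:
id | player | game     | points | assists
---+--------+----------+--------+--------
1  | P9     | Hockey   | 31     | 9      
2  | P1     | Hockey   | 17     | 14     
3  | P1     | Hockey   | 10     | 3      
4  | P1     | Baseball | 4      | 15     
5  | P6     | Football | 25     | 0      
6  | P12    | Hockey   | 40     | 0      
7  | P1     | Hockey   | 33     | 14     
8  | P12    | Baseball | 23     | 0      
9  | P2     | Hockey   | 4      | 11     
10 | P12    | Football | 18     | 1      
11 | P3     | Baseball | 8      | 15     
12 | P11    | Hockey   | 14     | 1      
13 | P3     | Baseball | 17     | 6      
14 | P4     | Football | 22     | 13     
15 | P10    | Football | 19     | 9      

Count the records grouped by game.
SELECT game, COUNT(*) as count
FROM scores
GROUP BY game

Result:
  Baseball: 4
  Football: 4
  Hockey: 7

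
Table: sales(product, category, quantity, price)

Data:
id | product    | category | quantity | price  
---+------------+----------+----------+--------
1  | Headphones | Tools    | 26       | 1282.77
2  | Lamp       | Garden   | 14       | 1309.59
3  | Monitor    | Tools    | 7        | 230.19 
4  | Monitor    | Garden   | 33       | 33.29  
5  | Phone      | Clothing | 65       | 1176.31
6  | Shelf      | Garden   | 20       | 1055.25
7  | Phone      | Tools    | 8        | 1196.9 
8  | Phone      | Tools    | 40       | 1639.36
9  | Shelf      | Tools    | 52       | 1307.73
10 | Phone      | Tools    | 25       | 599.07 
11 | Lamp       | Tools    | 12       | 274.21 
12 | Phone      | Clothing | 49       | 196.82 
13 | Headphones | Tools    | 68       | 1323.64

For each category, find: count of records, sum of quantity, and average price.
SELECT category,
       COUNT(*) as cnt,
       SUM(quantity) as total_quantity,
       AVG(price) as avg_price
FROM sales
GROUP BY category

Result:
  Clothing: 2 records, 114 total quantity, 686.57 avg price
  Garden: 3 records, 67 total quantity, 799.38 avg price
  Tools: 8 records, 238 total quantity, 981.73 avg price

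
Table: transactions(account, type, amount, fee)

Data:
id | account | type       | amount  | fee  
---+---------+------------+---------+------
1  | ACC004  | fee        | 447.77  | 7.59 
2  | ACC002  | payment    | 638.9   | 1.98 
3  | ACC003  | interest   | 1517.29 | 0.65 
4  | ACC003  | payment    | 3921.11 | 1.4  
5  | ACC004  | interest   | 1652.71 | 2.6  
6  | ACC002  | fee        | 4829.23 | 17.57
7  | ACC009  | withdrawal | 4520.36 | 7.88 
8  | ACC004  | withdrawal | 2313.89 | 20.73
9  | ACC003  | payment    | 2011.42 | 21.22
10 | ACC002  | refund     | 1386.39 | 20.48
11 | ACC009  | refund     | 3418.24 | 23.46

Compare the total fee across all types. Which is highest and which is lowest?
SELECT type, SUM(fee)
FROM transactions
GROUP BY type
ORDER BY SUM(fee)

All groups:
  interest: 3.25
  payment: 24.60
  fee: 25.16
  withdrawal: 28.61
  refund: 43.94

Highest: refund (43.94)
Lowest: interest (3.25)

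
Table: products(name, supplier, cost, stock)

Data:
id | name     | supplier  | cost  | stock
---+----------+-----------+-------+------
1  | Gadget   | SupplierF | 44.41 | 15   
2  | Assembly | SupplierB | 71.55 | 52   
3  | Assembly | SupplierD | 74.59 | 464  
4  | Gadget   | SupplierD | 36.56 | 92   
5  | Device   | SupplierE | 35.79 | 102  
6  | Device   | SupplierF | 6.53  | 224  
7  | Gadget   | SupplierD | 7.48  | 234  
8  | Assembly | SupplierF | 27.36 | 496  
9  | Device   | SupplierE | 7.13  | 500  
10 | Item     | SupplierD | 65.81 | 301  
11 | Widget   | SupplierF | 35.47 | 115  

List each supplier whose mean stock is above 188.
SELECT supplier, AVG(stock)
FROM products
GROUP BY supplier
HAVING AVG(stock) > 188

Result:
  SupplierD: avg=272.75
  SupplierE: avg=301.00
  SupplierF: avg=212.50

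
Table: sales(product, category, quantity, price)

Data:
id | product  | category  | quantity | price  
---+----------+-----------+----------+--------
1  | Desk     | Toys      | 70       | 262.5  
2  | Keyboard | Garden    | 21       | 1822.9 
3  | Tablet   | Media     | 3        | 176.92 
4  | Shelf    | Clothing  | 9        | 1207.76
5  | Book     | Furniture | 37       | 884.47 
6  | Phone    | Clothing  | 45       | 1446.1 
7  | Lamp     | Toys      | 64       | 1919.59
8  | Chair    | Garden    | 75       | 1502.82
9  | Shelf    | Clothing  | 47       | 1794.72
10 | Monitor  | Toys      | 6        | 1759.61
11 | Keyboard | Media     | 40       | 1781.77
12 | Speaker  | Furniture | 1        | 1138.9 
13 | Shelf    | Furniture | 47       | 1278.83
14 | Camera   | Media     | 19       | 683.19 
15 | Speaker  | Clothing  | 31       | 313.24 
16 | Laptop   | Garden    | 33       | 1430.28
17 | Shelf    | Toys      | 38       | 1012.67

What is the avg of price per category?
SELECT category, AVG(price) as result
FROM sales
GROUP BY category

Result:
  Clothing: 1190.46
  Furniture: 1100.73
  Garden: 1585.33
  Media: 880.63
  Toys: 1238.59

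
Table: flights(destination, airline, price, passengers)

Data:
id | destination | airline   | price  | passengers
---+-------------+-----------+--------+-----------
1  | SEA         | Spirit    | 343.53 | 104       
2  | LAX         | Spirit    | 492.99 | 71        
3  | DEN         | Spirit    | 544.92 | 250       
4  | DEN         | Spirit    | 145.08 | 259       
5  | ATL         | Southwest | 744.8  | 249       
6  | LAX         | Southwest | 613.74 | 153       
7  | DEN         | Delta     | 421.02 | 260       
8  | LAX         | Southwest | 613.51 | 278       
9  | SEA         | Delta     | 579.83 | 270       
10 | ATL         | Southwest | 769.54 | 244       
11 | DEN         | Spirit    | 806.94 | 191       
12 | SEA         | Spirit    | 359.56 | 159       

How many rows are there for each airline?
SELECT airline, COUNT(*) as count
FROM flights
GROUP BY airline

Result:
  Delta: 2
  Southwest: 4
  Spirit: 6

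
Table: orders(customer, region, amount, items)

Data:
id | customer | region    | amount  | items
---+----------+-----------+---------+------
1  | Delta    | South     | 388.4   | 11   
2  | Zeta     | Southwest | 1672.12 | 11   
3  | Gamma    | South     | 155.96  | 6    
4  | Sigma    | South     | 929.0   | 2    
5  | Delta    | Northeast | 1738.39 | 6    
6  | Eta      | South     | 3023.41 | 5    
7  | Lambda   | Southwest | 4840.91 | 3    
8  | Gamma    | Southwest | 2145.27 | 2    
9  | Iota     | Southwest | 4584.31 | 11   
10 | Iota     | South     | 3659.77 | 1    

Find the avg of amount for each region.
SELECT region, AVG(amount) as result
FROM orders
GROUP BY region

Result:
  Northeast: 1738.39
  South: 1631.31
  Southwest: 3310.65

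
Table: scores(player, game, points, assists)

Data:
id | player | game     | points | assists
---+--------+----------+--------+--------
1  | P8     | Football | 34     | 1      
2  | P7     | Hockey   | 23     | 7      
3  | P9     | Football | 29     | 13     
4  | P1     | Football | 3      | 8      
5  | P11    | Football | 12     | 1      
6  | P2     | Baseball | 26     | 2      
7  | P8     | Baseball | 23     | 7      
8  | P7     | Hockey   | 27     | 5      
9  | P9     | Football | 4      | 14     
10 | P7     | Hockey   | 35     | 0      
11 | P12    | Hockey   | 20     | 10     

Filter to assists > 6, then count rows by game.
SELECT game, COUNT(*)
FROM scores
WHERE assists > 6
GROUP BY game

Note: WHERE filters rows before grouping.

Result:
  Baseball: 1
  Football: 3
  Hockey: 2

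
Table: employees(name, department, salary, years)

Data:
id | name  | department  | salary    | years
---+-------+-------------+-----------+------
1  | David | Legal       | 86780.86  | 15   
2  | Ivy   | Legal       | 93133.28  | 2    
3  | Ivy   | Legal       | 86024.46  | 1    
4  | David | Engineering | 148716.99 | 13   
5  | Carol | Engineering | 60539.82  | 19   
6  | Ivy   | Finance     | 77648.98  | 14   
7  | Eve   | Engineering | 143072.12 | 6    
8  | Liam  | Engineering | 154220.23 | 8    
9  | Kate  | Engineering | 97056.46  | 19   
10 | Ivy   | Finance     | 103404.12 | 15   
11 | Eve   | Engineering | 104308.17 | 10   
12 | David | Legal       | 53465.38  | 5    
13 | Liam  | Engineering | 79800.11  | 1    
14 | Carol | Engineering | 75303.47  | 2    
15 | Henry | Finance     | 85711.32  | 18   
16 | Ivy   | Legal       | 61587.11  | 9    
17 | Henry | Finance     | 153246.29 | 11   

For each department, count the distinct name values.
SELECT department, COUNT(DISTINCT name)
FROM employees
GROUP BY department

Result:
  Engineering: 5 distinct
  Finance: 2 distinct
  Legal: 2 distinct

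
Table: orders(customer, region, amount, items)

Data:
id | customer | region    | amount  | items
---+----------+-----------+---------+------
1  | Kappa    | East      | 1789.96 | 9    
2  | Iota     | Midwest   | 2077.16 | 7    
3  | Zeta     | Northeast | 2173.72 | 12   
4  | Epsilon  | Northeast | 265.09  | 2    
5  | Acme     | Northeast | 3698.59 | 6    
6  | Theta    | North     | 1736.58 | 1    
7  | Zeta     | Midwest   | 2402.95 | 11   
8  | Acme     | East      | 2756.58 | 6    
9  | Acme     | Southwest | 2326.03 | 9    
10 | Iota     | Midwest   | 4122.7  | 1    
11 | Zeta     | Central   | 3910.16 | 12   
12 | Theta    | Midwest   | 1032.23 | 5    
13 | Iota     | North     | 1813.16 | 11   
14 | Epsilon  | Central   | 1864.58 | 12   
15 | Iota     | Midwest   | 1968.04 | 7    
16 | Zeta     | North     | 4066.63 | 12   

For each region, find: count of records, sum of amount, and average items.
SELECT region,
       COUNT(*) as cnt,
       SUM(amount) as total_amount,
       AVG(items) as avg_items
FROM orders
GROUP BY region

Result:
  Central: 2 records, 5774.74 total amount, 12.00 avg items
  East: 2 records, 4546.54 total amount, 7.50 avg items
  Midwest: 5 records, 11603.08 total amount, 6.20 avg items
  North: 3 records, 7616.37 total amount, 8.00 avg items
  Northeast: 3 records, 6137.40 total amount, 6.67 avg items
  Southwest: 1 records, 2326.03 total amount, 9.00 avg items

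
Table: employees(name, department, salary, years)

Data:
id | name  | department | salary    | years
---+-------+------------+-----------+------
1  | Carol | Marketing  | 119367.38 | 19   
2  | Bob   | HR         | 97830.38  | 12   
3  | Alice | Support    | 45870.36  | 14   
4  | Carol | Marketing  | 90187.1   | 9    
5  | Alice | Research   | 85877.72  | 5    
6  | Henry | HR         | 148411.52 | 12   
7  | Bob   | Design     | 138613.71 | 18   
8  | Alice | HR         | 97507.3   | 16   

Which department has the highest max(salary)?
SELECT department, MAX(salary) as val
FROM employees
GROUP BY department
ORDER BY val DESC
LIMIT 1

Result: HR with max(salary) = 148411.52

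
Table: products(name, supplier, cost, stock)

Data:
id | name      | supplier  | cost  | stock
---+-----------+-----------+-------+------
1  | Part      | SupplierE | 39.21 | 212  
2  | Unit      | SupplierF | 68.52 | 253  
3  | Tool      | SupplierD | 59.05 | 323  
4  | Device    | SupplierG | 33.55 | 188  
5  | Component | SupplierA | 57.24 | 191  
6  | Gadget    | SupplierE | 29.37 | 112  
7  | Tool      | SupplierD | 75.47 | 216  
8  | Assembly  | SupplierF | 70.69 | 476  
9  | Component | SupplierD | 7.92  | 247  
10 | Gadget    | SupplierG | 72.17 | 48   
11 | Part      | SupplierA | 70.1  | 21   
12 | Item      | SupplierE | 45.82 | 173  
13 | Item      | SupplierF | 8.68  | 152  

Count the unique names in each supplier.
SELECT supplier, COUNT(DISTINCT name)
FROM products
GROUP BY supplier

Result:
  SupplierA: 2 distinct
  SupplierD: 2 distinct
  SupplierE: 3 distinct
  SupplierF: 3 distinct
  SupplierG: 2 distinct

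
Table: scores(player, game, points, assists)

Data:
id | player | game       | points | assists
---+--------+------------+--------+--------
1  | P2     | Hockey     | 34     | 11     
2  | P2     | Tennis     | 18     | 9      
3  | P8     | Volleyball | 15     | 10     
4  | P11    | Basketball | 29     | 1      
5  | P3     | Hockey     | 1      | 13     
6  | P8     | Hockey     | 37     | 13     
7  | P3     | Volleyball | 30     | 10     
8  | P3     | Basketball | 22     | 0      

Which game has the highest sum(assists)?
SELECT game, SUM(assists) as val
FROM scores
GROUP BY game
ORDER BY val DESC
LIMIT 1

Result: Hockey with sum(assists) = 37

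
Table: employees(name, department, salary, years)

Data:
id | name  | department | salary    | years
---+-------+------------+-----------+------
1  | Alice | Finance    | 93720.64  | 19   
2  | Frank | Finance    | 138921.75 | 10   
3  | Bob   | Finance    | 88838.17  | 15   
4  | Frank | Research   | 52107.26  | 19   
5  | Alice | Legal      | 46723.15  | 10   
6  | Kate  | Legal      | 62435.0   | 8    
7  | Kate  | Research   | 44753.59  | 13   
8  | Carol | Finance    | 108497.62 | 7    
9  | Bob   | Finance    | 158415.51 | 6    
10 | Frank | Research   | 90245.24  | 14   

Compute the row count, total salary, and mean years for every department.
SELECT department,
       COUNT(*) as cnt,
       SUM(salary) as total_salary,
       AVG(years) as avg_years
FROM employees
GROUP BY department

Result:
  Finance: 5 records, 588393.69 total salary, 11.40 avg years
  Legal: 2 records, 109158.15 total salary, 9.00 avg years
  Research: 3 records, 187106.09 total salary, 15.33 avg years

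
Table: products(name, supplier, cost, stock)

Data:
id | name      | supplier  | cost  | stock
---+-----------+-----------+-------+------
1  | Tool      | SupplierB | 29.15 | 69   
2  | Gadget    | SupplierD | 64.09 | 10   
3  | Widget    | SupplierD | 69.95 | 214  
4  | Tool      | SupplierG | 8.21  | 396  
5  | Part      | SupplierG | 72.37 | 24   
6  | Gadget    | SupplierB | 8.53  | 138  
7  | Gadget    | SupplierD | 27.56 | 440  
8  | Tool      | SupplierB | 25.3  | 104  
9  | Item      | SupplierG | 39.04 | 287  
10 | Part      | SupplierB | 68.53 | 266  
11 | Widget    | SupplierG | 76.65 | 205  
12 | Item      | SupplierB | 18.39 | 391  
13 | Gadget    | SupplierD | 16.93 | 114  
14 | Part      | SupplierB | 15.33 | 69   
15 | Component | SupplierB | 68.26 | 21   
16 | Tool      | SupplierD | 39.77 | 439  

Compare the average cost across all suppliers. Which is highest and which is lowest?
SELECT supplier, AVG(cost)
FROM products
GROUP BY supplier
ORDER BY AVG(cost)

All groups:
  SupplierB: 33.36
  SupplierD: 43.66
  SupplierG: 49.07

Highest: SupplierG (49.07)
Lowest: SupplierB (33.36)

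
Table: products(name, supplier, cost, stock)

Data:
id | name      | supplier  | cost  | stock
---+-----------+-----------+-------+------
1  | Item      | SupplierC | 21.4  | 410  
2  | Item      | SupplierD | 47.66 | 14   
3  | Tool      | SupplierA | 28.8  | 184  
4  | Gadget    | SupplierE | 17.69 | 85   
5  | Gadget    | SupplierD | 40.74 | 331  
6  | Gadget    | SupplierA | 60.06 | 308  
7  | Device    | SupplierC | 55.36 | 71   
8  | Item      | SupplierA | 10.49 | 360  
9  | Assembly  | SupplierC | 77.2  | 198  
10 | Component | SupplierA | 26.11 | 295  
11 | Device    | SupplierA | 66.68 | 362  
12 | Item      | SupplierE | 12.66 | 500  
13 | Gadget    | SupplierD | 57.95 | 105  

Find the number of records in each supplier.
SELECT supplier, COUNT(*) as count
FROM products
GROUP BY supplier

Result:
  SupplierA: 5
  SupplierC: 3
  SupplierD: 3
  SupplierE: 2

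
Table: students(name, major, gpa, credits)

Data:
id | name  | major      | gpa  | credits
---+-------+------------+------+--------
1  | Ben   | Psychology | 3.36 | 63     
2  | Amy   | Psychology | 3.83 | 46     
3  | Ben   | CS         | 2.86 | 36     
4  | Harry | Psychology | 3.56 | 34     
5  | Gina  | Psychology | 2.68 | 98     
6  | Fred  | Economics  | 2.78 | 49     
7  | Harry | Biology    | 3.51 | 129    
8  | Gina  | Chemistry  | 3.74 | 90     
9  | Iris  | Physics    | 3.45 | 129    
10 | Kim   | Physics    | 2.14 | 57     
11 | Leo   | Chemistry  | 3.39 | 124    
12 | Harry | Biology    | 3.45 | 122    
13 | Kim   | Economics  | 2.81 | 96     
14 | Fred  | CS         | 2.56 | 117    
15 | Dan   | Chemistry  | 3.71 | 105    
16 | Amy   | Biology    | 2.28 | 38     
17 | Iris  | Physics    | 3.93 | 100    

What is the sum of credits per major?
SELECT major, SUM(credits) as result
FROM students
GROUP BY major

Result:
  Biology: 289
  CS: 153
  Chemistry: 319
  Economics: 145
  Physics: 286
  Psychology: 241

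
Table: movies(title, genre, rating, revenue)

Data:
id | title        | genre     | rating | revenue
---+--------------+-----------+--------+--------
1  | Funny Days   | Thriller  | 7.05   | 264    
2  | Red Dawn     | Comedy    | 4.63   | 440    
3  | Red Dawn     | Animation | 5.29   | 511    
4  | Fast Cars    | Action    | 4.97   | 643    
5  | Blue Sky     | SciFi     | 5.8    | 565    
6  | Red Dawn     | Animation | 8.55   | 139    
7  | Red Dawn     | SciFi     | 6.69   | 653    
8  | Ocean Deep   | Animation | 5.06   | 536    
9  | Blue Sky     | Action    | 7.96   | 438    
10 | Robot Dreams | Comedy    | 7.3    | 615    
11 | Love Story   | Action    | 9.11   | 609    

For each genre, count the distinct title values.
SELECT genre, COUNT(DISTINCT title)
FROM movies
GROUP BY genre

Result:
  Action: 3 distinct
  Animation: 2 distinct
  Comedy: 2 distinct
  SciFi: 2 distinct
  Thriller: 1 distinct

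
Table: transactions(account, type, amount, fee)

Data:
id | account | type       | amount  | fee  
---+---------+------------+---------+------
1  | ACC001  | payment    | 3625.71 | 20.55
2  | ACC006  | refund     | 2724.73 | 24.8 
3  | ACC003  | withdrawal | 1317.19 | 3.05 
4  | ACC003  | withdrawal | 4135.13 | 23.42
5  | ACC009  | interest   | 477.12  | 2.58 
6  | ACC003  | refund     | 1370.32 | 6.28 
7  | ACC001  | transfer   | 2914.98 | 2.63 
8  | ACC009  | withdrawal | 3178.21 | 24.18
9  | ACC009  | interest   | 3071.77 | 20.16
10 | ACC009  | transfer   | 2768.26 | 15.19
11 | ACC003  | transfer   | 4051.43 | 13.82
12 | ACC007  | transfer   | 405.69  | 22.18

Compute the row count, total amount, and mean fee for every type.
SELECT type,
       COUNT(*) as cnt,
       SUM(amount) as total_amount,
       AVG(fee) as avg_fee
FROM transactions
GROUP BY type

Result:
  interest: 2 records, 3548.89 total amount, 11.37 avg fee
  payment: 1 records, 3625.71 total amount, 20.55 avg fee
  refund: 2 records, 4095.05 total amount, 15.54 avg fee
  transfer: 4 records, 10140.36 total amount, 13.46 avg fee
  withdrawal: 3 records, 8630.53 total amount, 16.88 avg fee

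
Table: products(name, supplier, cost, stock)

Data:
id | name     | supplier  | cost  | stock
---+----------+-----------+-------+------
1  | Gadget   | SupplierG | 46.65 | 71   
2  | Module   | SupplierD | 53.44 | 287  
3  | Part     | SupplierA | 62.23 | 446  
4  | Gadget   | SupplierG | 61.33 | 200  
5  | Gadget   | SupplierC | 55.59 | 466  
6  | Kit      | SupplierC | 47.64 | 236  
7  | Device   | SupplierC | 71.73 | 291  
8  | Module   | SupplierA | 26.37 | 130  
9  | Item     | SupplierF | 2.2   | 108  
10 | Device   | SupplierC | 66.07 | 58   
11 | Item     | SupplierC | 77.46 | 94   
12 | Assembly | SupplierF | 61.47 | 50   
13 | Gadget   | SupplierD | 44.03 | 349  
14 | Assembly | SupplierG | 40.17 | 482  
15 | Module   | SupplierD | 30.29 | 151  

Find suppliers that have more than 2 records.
SELECT supplier, COUNT(*) as cnt
FROM products
GROUP BY supplier
HAVING COUNT(*) > 2

Result:
  SupplierC: 5
  SupplierD: 3
  SupplierG: 3

Note: HAVING filters groups after aggregation, WHERE filters rows before.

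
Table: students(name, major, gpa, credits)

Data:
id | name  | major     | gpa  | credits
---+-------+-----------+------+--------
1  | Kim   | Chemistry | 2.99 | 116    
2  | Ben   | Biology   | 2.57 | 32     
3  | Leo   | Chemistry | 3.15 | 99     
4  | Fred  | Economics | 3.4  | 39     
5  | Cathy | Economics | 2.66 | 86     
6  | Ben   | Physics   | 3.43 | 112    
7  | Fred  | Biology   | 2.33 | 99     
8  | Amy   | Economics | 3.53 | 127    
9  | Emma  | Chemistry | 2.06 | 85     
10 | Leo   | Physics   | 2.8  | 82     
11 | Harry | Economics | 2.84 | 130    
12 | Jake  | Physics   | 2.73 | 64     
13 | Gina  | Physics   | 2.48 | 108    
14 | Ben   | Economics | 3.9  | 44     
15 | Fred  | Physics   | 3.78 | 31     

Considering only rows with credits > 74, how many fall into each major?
SELECT major, COUNT(*)
FROM students
WHERE credits > 74
GROUP BY major

Note: WHERE filters rows before grouping.

Result:
  Biology: 1
  Chemistry: 3
  Economics: 3
  Physics: 3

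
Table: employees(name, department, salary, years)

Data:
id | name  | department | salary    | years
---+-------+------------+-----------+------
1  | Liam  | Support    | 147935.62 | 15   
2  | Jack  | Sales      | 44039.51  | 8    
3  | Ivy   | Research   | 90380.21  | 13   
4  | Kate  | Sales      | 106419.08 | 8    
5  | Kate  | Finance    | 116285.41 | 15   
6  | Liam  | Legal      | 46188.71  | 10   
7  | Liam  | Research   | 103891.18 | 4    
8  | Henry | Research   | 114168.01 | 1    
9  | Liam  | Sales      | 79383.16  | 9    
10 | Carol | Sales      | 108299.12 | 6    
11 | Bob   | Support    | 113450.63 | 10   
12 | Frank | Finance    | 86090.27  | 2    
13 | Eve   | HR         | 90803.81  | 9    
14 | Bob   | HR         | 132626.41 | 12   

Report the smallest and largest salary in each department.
SELECT department, MIN(salary), MAX(salary)
FROM employees
GROUP BY department

Result:
  Finance: min=86090.27, max=116285.41
  HR: min=90803.81, max=132626.41
  Legal: min=46188.71, max=46188.71
  Research: min=90380.21, max=114168.01
  Sales: min=44039.51, max=108299.12
  Support: min=113450.63, max=147935.62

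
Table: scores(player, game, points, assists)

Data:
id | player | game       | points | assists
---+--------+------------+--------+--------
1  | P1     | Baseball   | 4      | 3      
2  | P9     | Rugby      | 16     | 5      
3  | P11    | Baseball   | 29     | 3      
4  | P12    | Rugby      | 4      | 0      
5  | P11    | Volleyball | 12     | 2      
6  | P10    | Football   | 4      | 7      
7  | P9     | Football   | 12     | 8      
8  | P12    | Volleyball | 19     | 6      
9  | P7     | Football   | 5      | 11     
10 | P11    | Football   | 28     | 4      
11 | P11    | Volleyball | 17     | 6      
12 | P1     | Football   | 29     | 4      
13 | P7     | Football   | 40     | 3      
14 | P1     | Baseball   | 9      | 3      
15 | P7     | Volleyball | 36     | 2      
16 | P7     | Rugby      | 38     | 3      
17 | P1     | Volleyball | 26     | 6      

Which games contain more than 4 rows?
SELECT game, COUNT(*) as cnt
FROM scores
GROUP BY game
HAVING COUNT(*) > 4

Result:
  Football: 6
  Volleyball: 5

Note: HAVING filters groups after aggregation, WHERE filters rows before.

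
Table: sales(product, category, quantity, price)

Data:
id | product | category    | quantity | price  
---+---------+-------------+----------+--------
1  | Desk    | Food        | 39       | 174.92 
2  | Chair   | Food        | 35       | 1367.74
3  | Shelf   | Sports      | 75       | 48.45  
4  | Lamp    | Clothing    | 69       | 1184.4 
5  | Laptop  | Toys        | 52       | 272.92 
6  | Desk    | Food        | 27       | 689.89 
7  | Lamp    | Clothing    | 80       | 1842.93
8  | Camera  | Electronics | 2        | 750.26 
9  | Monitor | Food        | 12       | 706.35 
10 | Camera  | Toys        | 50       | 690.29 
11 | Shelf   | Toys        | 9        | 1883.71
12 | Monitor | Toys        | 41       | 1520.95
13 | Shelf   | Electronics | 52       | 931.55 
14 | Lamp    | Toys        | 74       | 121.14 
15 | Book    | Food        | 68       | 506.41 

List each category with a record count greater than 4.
SELECT category, COUNT(*) as cnt
FROM sales
GROUP BY category
HAVING COUNT(*) > 4

Result:
  Food: 5
  Toys: 5

Note: HAVING filters groups after aggregation, WHERE filters rows before.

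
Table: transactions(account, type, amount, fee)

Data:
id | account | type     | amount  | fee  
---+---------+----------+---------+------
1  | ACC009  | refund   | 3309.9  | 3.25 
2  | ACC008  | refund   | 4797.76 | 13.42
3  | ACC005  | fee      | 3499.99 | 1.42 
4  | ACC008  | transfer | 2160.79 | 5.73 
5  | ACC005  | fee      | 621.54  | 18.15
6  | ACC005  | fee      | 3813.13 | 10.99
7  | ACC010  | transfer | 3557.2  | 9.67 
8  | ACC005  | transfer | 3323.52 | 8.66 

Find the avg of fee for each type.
SELECT type, AVG(fee) as result
FROM transactions
GROUP BY type

Result:
  fee: 10.19
  refund: 8.34
  transfer: 8.02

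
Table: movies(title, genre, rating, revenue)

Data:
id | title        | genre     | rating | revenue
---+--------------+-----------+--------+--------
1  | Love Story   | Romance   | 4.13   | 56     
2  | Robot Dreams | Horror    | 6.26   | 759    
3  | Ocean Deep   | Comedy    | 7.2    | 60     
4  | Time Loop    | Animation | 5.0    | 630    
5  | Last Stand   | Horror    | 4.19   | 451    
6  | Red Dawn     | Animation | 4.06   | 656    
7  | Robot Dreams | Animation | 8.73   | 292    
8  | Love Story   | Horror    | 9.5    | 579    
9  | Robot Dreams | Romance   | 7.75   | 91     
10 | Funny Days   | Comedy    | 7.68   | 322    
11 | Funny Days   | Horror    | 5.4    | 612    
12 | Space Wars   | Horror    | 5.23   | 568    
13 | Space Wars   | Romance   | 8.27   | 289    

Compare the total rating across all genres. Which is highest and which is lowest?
SELECT genre, SUM(rating)
FROM movies
GROUP BY genre
ORDER BY SUM(rating)

All groups:
  Comedy: 14.88
  Animation: 17.79
  Romance: 20.15
  Horror: 30.58

Highest: Horror (30.58)
Lowest: Comedy (14.88)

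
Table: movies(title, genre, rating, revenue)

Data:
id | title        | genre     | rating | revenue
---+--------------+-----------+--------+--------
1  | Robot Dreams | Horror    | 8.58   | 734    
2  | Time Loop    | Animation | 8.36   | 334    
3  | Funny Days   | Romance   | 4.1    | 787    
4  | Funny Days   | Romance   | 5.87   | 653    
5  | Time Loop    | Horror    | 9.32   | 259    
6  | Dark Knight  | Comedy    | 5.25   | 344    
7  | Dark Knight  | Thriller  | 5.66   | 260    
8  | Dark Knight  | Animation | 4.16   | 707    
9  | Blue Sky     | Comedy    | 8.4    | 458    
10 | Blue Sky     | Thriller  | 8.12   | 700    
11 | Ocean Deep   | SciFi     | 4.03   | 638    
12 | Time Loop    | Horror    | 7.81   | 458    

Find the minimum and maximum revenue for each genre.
SELECT genre, MIN(revenue), MAX(revenue)
FROM movies
GROUP BY genre

Result:
  Animation: min=334, max=707
  Comedy: min=344, max=458
  Horror: min=259, max=734
  Romance: min=653, max=787
  SciFi: min=638, max=638
  Thriller: min=260, max=700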